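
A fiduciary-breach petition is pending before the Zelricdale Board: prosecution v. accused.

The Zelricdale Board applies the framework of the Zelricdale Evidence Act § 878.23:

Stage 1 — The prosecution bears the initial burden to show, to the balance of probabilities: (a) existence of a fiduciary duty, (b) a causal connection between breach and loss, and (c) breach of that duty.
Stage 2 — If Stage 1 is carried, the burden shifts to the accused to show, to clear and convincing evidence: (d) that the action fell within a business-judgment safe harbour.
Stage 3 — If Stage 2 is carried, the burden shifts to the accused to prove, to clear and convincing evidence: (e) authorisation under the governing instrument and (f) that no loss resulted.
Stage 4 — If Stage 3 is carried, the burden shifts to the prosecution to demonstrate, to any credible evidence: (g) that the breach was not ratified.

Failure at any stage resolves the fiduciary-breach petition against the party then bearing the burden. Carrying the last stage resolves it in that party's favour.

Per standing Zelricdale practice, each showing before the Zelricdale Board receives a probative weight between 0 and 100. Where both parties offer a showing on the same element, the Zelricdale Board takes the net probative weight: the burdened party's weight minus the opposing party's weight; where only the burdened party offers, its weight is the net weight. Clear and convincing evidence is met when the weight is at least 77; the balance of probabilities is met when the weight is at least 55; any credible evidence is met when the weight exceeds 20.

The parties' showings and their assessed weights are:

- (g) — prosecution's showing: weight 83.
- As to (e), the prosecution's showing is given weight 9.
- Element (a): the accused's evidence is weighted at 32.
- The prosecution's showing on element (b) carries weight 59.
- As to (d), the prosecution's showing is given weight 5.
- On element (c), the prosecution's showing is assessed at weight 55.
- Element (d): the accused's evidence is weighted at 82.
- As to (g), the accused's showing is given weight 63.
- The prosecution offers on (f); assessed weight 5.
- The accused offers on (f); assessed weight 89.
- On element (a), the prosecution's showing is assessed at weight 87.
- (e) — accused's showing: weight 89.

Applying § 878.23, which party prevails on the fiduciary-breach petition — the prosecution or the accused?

Stage 1 — burden on prosecution; standard: the balance of probabilities (weight is at least 55).
    (a): 87 − 32 = 55 ≥ 55 [met]
    (b): 59 ≥ 55 [met]
    (c): 55 ≥ 55 [met]
  All elements met. The burden passes to the accused.
Stage 2 — burden on accused; standard: clear and convincing evidence (weight is at least 77).
    (d): 82 − 5 = 77 ≥ 77 [met]
  Stage 2 is satisfied; the accused continues to bear the burden.
Stage 3 — burden on accused; standard: clear and convincing evidence (weight is at least 77).
    (e): 89 − 9 = 80 ≥ 77 [met]
    (f): 89 − 5 = 84 ≥ 77 [met]
  Stage 3 carried; the burden shifts to the prosecution.
Stage 4 — burden on prosecution; standard: any credible evidence (weight exceeds 20).
    (g): 83 − 63 = 20 ≤ 20 [not met]
  Not every element is met, so the prosecution fails to carry Stage 4.
The accused prevails.

accused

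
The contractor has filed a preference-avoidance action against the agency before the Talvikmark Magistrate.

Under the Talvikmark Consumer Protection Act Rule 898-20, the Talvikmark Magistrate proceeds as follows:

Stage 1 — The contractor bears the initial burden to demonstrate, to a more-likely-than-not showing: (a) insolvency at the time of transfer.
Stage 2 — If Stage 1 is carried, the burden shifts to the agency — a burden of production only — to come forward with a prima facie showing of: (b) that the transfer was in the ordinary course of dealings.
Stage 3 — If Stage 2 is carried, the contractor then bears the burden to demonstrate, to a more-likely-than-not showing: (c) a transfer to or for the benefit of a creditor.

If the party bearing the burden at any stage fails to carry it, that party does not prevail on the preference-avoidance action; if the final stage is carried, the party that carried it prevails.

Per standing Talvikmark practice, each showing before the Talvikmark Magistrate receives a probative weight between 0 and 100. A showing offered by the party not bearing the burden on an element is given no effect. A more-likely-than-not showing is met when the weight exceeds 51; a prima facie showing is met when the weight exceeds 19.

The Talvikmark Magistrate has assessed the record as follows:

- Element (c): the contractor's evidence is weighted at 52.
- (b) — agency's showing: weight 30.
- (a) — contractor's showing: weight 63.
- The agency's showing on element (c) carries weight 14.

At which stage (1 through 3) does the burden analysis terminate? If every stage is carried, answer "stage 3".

Stage 1 — burden on contractor; standard: a more-likely-than-not showing (weight exceeds 51).
    (a): 63 > 51 [met]
  Stage 1 is satisfied; the onus moves to the agency.
Stage 2 — burden on agency; standard: a prima facie showing (weight exceeds 19).
    (b): 30 > 19 [met]
  The agency carries Stage 2; the contractor now bears the burden.
Stage 3 — burden on contractor; standard: a more-likely-than-not showing (weight exceeds 51).
    (c): 52 (agency's 14 disregarded) > 51 [met]
  Stage 3 carried; the final stage is satisfied.
Every stage carried; the contractor prevails.

stage 3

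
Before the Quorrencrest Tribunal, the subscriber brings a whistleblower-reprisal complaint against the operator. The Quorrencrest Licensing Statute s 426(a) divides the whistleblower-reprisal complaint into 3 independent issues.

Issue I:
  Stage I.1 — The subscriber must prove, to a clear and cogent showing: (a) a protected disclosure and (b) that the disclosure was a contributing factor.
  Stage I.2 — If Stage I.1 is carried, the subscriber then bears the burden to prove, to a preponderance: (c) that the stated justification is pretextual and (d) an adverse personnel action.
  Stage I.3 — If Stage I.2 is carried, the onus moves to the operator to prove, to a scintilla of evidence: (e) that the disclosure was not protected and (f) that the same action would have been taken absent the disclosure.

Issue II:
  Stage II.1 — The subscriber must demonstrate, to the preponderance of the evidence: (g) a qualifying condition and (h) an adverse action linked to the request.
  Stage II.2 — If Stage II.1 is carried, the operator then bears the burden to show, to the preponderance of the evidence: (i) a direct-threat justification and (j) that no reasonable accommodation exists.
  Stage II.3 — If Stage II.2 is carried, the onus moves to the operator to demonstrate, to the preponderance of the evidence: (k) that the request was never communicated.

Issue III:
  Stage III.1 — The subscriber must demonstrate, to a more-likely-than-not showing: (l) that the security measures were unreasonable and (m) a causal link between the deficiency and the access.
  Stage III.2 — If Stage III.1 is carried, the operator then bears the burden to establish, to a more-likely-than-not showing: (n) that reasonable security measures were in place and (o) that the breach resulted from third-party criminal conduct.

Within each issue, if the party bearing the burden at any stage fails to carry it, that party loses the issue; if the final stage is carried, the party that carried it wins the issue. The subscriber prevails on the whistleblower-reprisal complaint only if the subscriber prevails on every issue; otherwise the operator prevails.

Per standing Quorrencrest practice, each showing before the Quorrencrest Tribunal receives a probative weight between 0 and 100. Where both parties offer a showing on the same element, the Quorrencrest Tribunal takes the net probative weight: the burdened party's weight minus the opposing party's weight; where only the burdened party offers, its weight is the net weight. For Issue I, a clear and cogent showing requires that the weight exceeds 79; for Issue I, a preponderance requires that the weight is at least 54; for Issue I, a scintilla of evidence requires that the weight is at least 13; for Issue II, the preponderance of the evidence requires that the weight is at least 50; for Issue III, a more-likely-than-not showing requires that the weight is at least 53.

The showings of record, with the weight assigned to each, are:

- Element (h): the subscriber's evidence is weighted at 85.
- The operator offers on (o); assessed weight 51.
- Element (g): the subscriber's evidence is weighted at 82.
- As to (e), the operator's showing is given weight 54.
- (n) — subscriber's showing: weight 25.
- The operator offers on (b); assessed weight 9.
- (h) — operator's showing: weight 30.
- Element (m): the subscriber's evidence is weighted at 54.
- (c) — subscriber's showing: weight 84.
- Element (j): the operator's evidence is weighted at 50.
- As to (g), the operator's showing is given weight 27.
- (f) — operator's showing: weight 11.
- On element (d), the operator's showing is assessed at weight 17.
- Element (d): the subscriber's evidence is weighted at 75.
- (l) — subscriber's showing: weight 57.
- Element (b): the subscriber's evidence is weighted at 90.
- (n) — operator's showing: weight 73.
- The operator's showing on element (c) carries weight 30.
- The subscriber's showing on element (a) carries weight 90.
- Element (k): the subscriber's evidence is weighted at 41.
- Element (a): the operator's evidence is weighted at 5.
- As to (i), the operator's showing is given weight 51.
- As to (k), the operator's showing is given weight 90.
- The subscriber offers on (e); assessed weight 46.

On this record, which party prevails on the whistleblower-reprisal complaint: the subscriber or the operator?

subscriber

— Issue I —
Stage I.1 (subscriber, a clear and cogent showing, weight exceeds 79): (a) net 90−5=85 > 79 — meets; (b) net 90−9=81 > 79 — meets.
  Stage I.1 is satisfied; the subscriber continues to bear the burden.
Stage I.2 (subscriber, a preponderance, weight is at least 54): (c) net 84−30=54 ≥ 54 — meets; (d) net 75−17=58 ≥ 54 — meets.
  Stage I.2 carried; the burden shifts to the operator.
Stage I.3 (operator, a scintilla of evidence, weight is at least 13): (e) net 54−46=8 < 13 — fails; (f) 11 < 13 — fails.
  Not every element is met, so the operator fails to carry Stage I.3.
The subscriber prevails on this issue.
— Issue II —
Stage II.1 — burden on subscriber; standard: the preponderance of the evidence (weight is at least 50).
    (g): 82 − 27 = 55 ≥ 50 [met]
    (h): 85 − 30 = 55 ≥ 50 [met]
  Stage II.1 carried; the burden shifts to the operator.
Stage II.2 — burden on operator; standard: the preponderance of the evidence (weight is at least 50).
    (i): 51 ≥ 50 [met]
    (j): 50 ≥ 50 [met]
  All elements met. The operator retains the burden for Stage II.3.
Stage II.3 — burden on operator; standard: the preponderance of the evidence (weight is at least 50).
    (k): 90 − 41 = 49 < 50 [not met]
  Not every element is met, so the operator fails to carry Stage II.3.
So the subscriber prevails on this issue.
— Issue III —
At Stage III.1 the subscriber must meet a more-likely-than-not showing (weight is at least 53): on (l) the weight is 57, ≥ 53, so (l) meets the standard; on (m) the weight is 54, which does reach 53, so (m) meets the standard.
  Stage III.1 is satisfied; the onus moves to the operator.
At Stage III.2 the operator must meet a more-likely-than-not showing (weight is at least 53): on (n) the weight is 73 less the opposing 25 gives net 48, < 53, so (n) does not meet the standard; on (o) the weight is 51, which does not reach 53, so (o) does not meet the standard.
  Not every element is met, so the operator fails to carry Stage III.2.
The subscriber prevails on this issue.
Per-issue: Issue I → subscriber; Issue II → subscriber; Issue III → subscriber. The subscriber must prevail on every issue; overall, the subscriber prevails.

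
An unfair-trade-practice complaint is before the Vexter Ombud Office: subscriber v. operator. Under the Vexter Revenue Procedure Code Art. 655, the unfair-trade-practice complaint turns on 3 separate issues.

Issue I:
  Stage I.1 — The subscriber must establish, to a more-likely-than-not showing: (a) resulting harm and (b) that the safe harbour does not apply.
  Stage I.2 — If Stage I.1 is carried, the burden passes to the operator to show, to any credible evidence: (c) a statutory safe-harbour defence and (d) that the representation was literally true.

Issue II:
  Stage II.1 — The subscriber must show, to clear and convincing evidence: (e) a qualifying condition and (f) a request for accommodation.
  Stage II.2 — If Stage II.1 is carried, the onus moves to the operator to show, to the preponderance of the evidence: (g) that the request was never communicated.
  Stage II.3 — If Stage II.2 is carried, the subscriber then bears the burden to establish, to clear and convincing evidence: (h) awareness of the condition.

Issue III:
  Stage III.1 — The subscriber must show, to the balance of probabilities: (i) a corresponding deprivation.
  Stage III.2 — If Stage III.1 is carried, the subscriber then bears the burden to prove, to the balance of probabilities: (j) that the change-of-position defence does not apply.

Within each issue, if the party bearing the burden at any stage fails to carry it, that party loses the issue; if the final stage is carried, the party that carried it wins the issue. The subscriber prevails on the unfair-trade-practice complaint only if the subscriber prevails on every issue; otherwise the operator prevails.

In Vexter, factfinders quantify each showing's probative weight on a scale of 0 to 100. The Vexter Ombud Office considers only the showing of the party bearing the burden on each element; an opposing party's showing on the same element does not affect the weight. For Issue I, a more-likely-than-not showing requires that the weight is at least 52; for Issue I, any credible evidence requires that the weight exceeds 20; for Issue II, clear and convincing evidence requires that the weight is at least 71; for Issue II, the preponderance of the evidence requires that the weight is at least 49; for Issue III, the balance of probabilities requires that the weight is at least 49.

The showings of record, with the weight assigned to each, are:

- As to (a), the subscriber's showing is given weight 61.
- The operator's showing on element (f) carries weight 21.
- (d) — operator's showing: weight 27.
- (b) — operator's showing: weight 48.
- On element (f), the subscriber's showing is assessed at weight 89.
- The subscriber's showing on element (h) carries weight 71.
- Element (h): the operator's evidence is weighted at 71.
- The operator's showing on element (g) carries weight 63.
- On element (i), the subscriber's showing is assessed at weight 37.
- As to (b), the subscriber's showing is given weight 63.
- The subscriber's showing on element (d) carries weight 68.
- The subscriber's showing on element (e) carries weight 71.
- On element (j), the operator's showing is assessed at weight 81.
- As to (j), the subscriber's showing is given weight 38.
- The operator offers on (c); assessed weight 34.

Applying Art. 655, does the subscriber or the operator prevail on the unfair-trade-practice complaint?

— Issue I —
Stage I.1 — burden on subscriber; standard: a more-likely-than-not showing (weight is at least 52).
    (a): 61 ≥ 52 [met]
    (b): 63 (operator's 48 disregarded) ≥ 52 [met]
  Stage I.1 is satisfied; the onus moves to the operator.
Stage I.2 — burden on operator; standard: any credible evidence (weight exceeds 20).
    (c): 34 > 20 [met]
    (d): 27 (subscriber's 68 disregarded) > 20 [met]
  All elements met at the final stage.
With every stage satisfied, the operator prevails on this issue.
— Issue II —
Stage II.1 (subscriber, clear and convincing evidence, weight is at least 71): (e) 71 ≥ 71 — meets; (f) 89 (operator's 21 disregarded) ≥ 71 — meets.
  All elements met. The burden passes to the operator.
Stage II.2 (operator, the preponderance of the evidence, weight is at least 49): (g) 63 ≥ 49 — meets.
  Stage II.2 is satisfied; the onus moves to the subscriber.
Stage II.3 (subscriber, clear and convincing evidence, weight is at least 71): (h) 71 (operator's 71 disregarded) ≥ 71 — meets.
  The subscriber carries the last stage.
Every stage carried; the subscriber prevails on this issue.
— Issue III —
Stage III.1 (subscriber, the balance of probabilities, weight is at least 49): (i) 37 < 49 — fails.
  Stage III.1 not carried; the subscriber fails its burden.
The analysis ends at Stage III.1; the operator prevails on this issue.
Per-issue: Issue I → operator; Issue II → subscriber; Issue III → operator. The subscriber must prevail on every issue; overall, the operator prevails.

operator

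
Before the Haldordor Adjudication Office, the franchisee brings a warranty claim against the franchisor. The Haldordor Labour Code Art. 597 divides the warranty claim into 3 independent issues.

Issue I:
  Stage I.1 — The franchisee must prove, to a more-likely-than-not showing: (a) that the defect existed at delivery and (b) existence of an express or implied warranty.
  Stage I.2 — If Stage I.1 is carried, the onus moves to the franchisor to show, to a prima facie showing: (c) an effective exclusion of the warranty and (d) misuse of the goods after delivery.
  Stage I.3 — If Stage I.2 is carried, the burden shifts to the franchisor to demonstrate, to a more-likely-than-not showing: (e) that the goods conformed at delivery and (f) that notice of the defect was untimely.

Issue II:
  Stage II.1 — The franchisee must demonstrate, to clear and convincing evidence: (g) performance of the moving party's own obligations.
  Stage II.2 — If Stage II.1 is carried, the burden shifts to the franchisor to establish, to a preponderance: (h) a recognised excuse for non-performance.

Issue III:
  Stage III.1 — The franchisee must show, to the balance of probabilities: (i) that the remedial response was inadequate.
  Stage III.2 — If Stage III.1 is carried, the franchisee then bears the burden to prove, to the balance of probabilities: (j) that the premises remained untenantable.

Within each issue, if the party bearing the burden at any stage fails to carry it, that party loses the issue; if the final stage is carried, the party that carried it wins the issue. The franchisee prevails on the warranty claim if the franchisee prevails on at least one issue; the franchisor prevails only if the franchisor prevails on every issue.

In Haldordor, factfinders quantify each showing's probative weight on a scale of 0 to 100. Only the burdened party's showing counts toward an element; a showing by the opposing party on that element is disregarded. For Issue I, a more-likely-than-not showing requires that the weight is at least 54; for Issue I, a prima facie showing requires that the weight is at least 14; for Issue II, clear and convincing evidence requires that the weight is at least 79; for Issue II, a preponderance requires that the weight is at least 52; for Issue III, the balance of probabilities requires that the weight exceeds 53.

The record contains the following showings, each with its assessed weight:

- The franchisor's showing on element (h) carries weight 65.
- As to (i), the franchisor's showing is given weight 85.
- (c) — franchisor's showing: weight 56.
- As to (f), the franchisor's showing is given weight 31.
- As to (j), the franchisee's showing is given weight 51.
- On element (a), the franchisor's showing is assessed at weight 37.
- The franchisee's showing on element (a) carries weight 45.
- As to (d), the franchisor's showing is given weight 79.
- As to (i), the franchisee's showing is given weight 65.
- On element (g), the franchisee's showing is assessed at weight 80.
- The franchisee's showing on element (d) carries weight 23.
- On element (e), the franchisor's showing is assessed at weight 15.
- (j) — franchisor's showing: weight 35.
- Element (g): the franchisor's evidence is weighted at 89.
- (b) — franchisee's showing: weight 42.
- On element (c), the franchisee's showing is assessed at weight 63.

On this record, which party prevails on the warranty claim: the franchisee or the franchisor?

franchisor

— Issue I —
Stage I.1 (franchisee, a more-likely-than-not showing, weight is at least 54): (a) 45 (franchisor's 37 disregarded) < 54 — fails; (b) 42 < 54 — fails.
  Not every element is met, so the franchisee fails to carry Stage I.1.
The analysis ends at Stage I.1; the franchisor prevails on this issue.
— Issue II —
Stage II.1 — burden on franchisee; standard: clear and convincing evidence (weight is at least 79).
    (g): 80 (franchisor's 89 disregarded) ≥ 79 [met]
  The franchisee carries Stage II.1; the franchisor now bears the burden.
Stage II.2 — burden on franchisor; standard: a preponderance (weight is at least 52).
    (h): 65 ≥ 52 [met]
  Stage II.2 carried; the final stage is satisfied.
With every stage satisfied, the franchisor prevails on this issue.
— Issue III —
Stage III.1 — burden on franchisee; standard: the balance of probabilities (weight exceeds 53).
    (i): 65 (franchisor's 85 disregarded) > 53 [met]
  Stage III.1 carried; the burden remains with the franchisee.
Stage III.2 — burden on franchisee; standard: the balance of probabilities (weight exceeds 53).
    (j): 51 (franchisor's 35 disregarded) ≤ 53 [not met]
  The franchisee does not carry Stage III.2.
The analysis ends at Stage III.2; the franchisor prevails on this issue.
Per-issue: Issue I → franchisor; Issue II → franchisor; Issue III → franchisor. The franchisee must prevail on at least one issue; overall, the franchisor prevails.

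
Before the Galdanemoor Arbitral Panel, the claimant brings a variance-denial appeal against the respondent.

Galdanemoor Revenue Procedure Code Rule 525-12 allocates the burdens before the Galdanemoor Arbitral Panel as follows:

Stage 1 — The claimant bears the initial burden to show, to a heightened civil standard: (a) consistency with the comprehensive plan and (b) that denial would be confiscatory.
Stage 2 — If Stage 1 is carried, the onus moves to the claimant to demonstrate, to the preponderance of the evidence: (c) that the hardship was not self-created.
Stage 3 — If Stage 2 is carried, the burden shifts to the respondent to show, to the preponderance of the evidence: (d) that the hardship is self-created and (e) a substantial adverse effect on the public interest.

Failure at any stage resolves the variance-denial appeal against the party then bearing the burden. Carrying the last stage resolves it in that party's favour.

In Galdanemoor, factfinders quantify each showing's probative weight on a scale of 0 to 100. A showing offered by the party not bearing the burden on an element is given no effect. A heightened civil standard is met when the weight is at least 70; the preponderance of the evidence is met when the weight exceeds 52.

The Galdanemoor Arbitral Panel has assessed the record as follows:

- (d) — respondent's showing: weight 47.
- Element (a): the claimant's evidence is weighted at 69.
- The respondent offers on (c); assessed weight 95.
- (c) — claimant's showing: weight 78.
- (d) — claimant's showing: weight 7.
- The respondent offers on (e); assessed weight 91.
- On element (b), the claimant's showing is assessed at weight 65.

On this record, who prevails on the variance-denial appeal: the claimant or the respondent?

Stage 1 — burden on claimant; standard: a heightened civil standard (weight is at least 70).
    (a): 69 < 70 [not met]
    (b): 65 < 70 [not met]
  Stage 1 not carried; the claimant fails its burden.
The respondent prevails.

respondent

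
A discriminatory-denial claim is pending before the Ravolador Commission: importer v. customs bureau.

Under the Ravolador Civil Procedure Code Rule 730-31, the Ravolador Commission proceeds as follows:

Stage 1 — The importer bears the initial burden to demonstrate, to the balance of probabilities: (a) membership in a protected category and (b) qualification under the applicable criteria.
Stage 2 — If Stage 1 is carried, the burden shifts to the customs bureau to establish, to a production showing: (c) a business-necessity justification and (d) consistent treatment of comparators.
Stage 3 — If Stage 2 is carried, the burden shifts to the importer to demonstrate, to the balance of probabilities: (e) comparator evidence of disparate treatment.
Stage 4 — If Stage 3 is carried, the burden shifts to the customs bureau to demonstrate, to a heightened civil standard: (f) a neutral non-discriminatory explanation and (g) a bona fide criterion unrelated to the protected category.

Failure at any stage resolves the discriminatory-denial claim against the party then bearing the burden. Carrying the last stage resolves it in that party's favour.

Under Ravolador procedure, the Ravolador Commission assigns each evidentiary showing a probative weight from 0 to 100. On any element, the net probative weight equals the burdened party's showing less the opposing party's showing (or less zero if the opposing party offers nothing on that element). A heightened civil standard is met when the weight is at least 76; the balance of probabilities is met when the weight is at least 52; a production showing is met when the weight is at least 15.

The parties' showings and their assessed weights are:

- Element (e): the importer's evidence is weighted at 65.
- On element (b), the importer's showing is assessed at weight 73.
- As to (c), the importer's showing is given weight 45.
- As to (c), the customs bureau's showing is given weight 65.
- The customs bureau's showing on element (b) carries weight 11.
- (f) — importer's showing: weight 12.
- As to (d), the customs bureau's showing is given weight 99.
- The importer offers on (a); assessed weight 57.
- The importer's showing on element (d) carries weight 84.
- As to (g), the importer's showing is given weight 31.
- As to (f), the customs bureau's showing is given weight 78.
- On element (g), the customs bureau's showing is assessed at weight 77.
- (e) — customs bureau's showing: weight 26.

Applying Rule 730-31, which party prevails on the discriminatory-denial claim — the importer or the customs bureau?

customs bureau

Stage 1 — burden on importer; standard: the balance of probabilities (weight is at least 52).
    (a): 57 ≥ 52 [met]
    (b): 73 − 11 = 62 ≥ 52 [met]
  The importer carries Stage 1; the customs bureau now bears the burden.
Stage 2 — burden on customs bureau; standard: a production showing (weight is at least 15).
    (c): 65 − 45 = 20 ≥ 15 [met]
    (d): 99 − 84 = 15 ≥ 15 [met]
  The customs bureau carries Stage 2; the importer now bears the burden.
Stage 3 — burden on importer; standard: the balance of probabilities (weight is at least 52).
    (e): 65 − 26 = 39 < 52 [not met]
  Stage 3 not carried; the importer fails its burden.
The customs bureau prevails.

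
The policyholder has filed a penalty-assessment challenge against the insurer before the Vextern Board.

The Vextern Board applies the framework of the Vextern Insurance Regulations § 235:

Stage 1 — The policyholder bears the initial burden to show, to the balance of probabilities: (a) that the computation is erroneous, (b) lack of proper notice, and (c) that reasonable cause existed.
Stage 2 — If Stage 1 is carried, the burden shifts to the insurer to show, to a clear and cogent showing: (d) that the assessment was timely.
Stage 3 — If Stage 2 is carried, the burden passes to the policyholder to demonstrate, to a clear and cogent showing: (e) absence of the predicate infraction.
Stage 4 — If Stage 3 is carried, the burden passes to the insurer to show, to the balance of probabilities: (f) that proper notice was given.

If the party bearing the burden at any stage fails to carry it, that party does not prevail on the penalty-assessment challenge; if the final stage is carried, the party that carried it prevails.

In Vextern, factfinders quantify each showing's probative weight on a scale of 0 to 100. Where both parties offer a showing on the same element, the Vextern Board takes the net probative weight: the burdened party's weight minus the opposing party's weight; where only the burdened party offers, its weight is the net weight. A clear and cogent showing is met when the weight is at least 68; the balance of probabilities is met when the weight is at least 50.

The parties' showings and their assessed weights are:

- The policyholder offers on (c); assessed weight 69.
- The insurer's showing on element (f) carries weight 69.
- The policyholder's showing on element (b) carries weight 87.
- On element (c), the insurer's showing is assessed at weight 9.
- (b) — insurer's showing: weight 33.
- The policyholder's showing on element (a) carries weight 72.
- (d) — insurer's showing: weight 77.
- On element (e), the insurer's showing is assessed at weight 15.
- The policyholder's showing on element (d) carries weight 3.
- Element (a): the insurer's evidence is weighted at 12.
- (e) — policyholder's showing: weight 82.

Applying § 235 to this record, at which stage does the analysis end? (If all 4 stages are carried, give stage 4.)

stage 3

Stage 1 — burden on policyholder; standard: the balance of probabilities (weight is at least 50).
    (a): 72 − 12 = 60 ≥ 50 [met]
    (b): 87 − 33 = 54 ≥ 50 [met]
    (c): 69 − 9 = 60 ≥ 50 [met]
  All elements met. The burden passes to the insurer.
Stage 2 — burden on insurer; standard: a clear and cogent showing (weight is at least 68).
    (d): 77 − 3 = 74 ≥ 68 [met]
  Stage 2 is satisfied; the onus moves to the policyholder.
Stage 3 — burden on policyholder; standard: a clear and cogent showing (weight is at least 68).
    (e): 82 − 15 = 67 < 68 [not met]
  Stage 3 not carried; the policyholder fails its burden.
The analysis ends at Stage 3; the insurer prevails.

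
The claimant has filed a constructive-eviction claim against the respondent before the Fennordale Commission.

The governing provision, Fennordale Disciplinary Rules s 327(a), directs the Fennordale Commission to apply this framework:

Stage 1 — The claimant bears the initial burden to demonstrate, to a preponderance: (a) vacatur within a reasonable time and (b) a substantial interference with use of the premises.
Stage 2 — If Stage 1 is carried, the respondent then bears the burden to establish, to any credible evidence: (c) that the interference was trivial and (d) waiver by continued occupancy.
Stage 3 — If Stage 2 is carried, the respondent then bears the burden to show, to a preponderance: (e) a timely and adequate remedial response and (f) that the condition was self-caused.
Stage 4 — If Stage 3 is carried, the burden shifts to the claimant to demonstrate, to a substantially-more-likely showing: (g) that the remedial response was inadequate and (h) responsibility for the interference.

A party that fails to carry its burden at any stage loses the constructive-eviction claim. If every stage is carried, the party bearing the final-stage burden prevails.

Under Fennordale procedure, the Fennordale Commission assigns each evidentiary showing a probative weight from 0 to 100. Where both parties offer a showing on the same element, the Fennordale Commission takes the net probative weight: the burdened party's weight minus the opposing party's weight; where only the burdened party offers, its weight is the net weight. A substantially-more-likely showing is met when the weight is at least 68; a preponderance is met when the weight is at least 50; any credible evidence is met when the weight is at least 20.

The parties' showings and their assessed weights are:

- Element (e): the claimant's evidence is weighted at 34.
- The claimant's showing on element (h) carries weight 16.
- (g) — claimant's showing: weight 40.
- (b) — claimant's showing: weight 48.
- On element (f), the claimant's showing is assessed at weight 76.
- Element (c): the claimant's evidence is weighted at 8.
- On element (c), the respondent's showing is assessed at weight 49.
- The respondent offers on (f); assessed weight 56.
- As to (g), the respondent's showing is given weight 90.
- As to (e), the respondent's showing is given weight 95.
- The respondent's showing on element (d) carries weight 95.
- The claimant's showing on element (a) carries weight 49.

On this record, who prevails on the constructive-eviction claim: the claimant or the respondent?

respondent

Stage 1 (claimant, a preponderance, weight is at least 50): (a) 49 < 50 — fails; (b) 48 < 50 — fails.
  The claimant does not carry Stage 1.
So the respondent prevails.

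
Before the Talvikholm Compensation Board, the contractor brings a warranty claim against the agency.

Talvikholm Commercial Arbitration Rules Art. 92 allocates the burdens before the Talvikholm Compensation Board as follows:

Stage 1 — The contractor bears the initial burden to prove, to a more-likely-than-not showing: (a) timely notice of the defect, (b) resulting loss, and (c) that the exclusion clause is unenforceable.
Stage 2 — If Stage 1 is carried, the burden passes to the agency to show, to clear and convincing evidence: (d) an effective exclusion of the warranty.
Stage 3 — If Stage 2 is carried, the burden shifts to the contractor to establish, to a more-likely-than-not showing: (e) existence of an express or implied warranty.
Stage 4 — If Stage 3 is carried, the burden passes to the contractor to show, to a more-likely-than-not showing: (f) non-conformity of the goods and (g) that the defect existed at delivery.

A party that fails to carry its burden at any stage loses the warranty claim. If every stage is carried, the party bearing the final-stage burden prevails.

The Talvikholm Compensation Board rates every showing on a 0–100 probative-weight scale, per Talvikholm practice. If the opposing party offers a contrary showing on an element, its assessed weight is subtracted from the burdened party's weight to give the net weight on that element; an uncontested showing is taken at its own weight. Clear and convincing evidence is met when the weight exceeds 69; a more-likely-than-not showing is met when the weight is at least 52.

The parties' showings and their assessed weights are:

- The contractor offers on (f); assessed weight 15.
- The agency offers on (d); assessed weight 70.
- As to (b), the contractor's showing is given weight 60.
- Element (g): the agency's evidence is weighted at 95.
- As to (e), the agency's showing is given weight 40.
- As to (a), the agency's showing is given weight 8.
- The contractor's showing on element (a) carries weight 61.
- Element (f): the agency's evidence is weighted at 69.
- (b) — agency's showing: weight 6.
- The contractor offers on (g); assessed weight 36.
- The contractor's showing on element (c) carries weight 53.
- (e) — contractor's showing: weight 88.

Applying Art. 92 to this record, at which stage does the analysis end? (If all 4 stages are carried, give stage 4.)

stage 3

Stage 1 — burden on contractor; standard: a more-likely-than-not showing (weight is at least 52).
    (a): 61 − 8 = 53 ≥ 52 [met]
    (b): 60 − 6 = 54 ≥ 52 [met]
    (c): 53 ≥ 52 [met]
  All elements met. The burden passes to the agency.
Stage 2 — burden on agency; standard: clear and convincing evidence (weight exceeds 69).
    (d): 70 > 69 [met]
  The agency carries Stage 2; the contractor now bears the burden.
Stage 3 — burden on contractor; standard: a more-likely-than-not showing (weight is at least 52).
    (e): 88 − 40 = 48 < 52 [not met]
  Not every element is met, so the contractor fails to carry Stage 3.
The analysis ends at Stage 3; the agency prevails.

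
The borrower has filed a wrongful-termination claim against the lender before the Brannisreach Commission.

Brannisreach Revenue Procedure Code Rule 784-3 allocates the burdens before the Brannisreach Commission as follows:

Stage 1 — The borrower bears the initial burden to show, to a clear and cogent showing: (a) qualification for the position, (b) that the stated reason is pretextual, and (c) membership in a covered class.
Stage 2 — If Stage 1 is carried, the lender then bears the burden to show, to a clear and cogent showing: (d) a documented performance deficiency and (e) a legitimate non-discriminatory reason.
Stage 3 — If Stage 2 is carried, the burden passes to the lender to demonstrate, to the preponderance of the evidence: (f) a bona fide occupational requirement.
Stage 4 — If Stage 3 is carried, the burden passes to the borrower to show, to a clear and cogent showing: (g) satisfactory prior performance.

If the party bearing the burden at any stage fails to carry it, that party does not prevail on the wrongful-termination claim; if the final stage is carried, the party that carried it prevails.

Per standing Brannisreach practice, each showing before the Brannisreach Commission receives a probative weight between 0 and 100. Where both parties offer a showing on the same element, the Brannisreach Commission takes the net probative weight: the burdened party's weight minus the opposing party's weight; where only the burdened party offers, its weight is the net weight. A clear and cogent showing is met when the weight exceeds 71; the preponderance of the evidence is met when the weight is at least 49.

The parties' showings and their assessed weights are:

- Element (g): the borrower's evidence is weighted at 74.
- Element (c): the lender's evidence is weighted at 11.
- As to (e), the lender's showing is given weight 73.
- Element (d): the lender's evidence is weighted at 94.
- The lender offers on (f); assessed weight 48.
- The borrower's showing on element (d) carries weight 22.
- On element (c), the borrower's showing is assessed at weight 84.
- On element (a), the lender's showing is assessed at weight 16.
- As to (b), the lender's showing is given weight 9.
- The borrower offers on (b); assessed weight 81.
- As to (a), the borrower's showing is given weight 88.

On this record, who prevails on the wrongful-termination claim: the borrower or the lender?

Stage 1 — burden on borrower; standard: a clear and cogent showing (weight exceeds 71).
    (a): 88 − 16 = 72 > 71 [met]
    (b): 81 − 9 = 72 > 71 [met]
    (c): 84 − 11 = 73 > 71 [met]
  Stage 1 carried; the burden shifts to the lender.
Stage 2 — burden on lender; standard: a clear and cogent showing (weight exceeds 71).
    (d): 94 − 22 = 72 > 71 [met]
    (e): 73 > 71 [met]
  Stage 2 carried; the burden remains with the lender.
Stage 3 — burden on lender; standard: the preponderance of the evidence (weight is at least 49).
    (f): 48 < 49 [not met]
  Stage 3 not carried; the lender fails its burden.
So the borrower prevails.

borrower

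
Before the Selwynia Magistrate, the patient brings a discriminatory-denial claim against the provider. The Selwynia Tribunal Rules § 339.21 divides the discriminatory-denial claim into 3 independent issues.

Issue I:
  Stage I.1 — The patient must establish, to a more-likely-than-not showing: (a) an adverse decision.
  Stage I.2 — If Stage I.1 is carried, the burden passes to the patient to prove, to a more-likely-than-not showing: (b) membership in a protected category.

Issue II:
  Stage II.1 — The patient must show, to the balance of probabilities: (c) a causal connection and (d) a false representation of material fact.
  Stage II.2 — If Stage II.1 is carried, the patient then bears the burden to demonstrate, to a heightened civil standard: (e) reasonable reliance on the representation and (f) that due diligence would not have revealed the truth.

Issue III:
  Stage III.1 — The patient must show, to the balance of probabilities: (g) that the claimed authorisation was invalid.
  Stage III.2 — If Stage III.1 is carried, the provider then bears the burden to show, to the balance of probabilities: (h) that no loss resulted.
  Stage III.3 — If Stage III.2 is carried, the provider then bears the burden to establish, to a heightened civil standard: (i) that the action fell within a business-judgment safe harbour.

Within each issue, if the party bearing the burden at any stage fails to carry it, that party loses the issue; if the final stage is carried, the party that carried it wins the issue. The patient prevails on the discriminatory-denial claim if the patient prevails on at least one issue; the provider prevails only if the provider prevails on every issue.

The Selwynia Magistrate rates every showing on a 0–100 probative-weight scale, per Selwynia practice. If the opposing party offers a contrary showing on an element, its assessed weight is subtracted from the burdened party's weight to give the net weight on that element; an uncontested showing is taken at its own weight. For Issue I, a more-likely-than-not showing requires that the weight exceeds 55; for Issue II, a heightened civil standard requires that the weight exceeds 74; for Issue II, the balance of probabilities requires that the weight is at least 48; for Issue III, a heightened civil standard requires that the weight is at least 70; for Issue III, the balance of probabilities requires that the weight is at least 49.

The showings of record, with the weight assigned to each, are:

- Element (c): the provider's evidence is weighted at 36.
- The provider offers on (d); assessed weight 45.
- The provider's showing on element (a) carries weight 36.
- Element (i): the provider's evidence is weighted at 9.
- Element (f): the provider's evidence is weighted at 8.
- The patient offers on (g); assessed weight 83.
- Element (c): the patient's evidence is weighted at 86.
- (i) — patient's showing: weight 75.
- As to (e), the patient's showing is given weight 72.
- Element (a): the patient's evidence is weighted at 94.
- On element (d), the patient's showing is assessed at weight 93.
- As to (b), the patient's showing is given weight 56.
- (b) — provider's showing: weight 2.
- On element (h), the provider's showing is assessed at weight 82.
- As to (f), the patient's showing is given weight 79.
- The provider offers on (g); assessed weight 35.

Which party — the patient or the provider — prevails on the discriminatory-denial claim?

provider

— Issue I —
At Stage I.1 the patient must meet a more-likely-than-not showing (weight exceeds 55): on (a) the weight is 94 less the opposing 36 gives net 58, which does exceed 55, so (a) meets the standard.
  Stage I.1 is satisfied; the patient continues to bear the burden.
At Stage I.2 the patient must meet a more-likely-than-not showing (weight exceeds 55): on (b) the weight is 56 less the opposing 2 gives net 54, which does not exceed 55, so (b) does not meet the standard.
  The patient does not carry Stage I.2.
The analysis ends at Stage I.2; the provider prevails on this issue.
— Issue II —
At Stage II.1 the patient must meet the balance of probabilities (weight is at least 48): on (c) the weight is 86 less the opposing 36 gives net 50, which does reach 48, so (c) meets the standard; on (d) the weight is 93 less the opposing 45 gives net 48, which does reach 48, so (d) meets the standard.
  Stage II.1 is satisfied; the patient continues to bear the burden.
At Stage II.2 the patient must meet a heightened civil standard (weight exceeds 74): on (e) the weight is 72, ≤ 74, so (e) does not meet the standard; on (f) the weight is 79 less the opposing 8 gives net 71, which does not exceed 74, so (f) does not meet the standard.
  The patient does not carry Stage II.2.
So the provider prevails on this issue.
— Issue III —
Stage III.1 (patient, the balance of probabilities, weight is at least 49): (g) net 83−35=48 < 49 — fails.
  The patient does not carry Stage III.1.
The provider prevails on this issue.
Per-issue: Issue I → provider; Issue II → provider; Issue III → provider. The patient must prevail on at least one issue; overall, the provider prevails.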